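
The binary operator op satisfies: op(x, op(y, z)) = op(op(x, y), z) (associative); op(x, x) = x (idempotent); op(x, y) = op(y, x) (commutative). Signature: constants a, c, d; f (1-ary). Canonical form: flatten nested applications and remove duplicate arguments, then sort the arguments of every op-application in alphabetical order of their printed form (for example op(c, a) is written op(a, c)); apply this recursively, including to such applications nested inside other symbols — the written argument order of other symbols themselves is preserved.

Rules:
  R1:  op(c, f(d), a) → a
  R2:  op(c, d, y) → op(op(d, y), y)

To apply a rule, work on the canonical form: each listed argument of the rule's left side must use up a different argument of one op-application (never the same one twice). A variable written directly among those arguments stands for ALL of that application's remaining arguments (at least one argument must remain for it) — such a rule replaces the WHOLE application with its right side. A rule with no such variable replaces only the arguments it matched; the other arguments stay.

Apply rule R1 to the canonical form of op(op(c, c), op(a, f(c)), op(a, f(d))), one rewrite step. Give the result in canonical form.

Canonical form:  op(a, c, f(c), f(d))
Match R1:  consume a, c, f(d)
New term:  op(a, f(c))

Answer: op(a, f(c))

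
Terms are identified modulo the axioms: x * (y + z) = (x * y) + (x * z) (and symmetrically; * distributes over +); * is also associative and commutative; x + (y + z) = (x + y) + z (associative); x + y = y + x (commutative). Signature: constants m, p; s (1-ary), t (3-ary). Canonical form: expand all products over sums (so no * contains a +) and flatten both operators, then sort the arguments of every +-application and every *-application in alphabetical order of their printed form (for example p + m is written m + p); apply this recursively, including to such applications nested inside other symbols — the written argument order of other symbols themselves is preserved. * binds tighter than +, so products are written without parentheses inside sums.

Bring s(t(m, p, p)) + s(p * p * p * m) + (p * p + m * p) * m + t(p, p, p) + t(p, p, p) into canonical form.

Answer: m * m * p + m * p * p + s(m * p * p * p) + s(t(m, p, p)) + t(p, p, p) + t(p, p, p)

Derivation:
Expand products over sums:  s(t(m, p, p)) + s(m * p * p * p) + m * p * p + m * m * p + t(p, p, p) + t(p, p, p)
Sort arguments:  m * m * p + m * p * p + s(m * p * p * p) + s(t(m, p, p)) + t(p, p, p) + t(p, p, p)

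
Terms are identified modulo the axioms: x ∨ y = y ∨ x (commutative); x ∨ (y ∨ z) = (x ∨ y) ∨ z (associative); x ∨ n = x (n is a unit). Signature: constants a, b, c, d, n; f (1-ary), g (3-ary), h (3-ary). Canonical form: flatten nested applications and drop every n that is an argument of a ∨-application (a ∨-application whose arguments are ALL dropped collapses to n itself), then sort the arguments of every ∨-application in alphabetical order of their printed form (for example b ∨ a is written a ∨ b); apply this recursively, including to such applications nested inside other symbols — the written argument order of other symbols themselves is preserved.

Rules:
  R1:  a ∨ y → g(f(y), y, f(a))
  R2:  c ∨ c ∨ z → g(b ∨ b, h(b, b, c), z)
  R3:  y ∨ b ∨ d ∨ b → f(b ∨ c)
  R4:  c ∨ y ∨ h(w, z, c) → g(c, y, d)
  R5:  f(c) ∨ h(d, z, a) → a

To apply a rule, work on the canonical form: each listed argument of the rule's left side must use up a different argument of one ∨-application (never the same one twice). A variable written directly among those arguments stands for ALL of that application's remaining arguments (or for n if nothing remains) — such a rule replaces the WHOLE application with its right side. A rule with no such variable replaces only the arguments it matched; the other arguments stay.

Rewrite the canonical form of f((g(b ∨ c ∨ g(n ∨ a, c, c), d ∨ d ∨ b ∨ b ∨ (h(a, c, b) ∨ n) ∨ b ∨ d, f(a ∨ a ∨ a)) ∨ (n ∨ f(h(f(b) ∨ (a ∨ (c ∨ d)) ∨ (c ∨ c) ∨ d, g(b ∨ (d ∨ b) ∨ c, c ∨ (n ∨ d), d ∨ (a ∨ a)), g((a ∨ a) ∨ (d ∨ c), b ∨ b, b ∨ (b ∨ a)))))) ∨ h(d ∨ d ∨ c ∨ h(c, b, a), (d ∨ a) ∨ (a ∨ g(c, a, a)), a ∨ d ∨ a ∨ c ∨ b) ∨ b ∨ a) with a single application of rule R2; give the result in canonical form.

Canonical form:  f(a ∨ b ∨ f(h(a ∨ c ∨ c ∨ c ∨ d ∨ d ∨ f(b), g(b ∨ b ∨ c ∨ d, c ∨ d, a ∨ a ∨ d), g(a ∨ a ∨ c ∨ d, b ∨ b, a ∨ b ∨ b))) ∨ g(b ∨ c ∨ g(a, c, c), b ∨ b ∨ b ∨ d ∨ d ∨ d ∨ h(a, c, b), f(a ∨ a ∨ a)) ∨ h(c ∨ d ∨ d ∨ h(c, b, a), a ∨ a ∨ d ∨ g(c, a, a), a ∨ a ∨ b ∨ c ∨ d))
R2 matches:  uses c, c;  z := a ∨ c ∨ d ∨ d ∨ f(b)
Every leftover argument binds to the variable; the entire application is replaced.
Giving:  f(a ∨ b ∨ f(h(g(b ∨ b, h(b, b, c), a ∨ c ∨ d ∨ d ∨ f(b)), g(b ∨ b ∨ c ∨ d, c ∨ d, a ∨ a ∨ d), g(a ∨ a ∨ c ∨ d, b ∨ b, a ∨ b ∨ b))) ∨ g(b ∨ c ∨ g(a, c, c), b ∨ b ∨ b ∨ d ∨ d ∨ d ∨ h(a, c, b), f(a ∨ a ∨ a)) ∨ h(c ∨ d ∨ d ∨ h(c, b, a), a ∨ a ∨ d ∨ g(c, a, a), a ∨ a ∨ b ∨ c ∨ d))

Answer: f(a ∨ b ∨ f(h(g(b ∨ b, h(b, b, c), a ∨ c ∨ d ∨ d ∨ f(b)), g(b ∨ b ∨ c ∨ d, c ∨ d, a ∨ a ∨ d), g(a ∨ a ∨ c ∨ d, b ∨ b, a ∨ b ∨ b))) ∨ g(b ∨ c ∨ g(a, c, c), b ∨ b ∨ b ∨ d ∨ d ∨ d ∨ h(a, c, b), f(a ∨ a ∨ a)) ∨ h(c ∨ d ∨ d ∨ h(c, b, a), a ∨ a ∨ d ∨ g(c, a, a), a ∨ a ∨ b ∨ c ∨ d))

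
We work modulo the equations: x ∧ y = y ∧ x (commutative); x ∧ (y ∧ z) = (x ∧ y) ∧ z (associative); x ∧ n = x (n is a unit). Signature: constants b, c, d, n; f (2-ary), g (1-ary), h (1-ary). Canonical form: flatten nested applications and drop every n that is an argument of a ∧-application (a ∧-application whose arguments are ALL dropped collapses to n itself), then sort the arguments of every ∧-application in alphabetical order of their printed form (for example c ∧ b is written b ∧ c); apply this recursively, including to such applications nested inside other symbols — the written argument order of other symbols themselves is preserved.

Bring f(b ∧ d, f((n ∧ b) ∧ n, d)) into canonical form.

Answer: f(b ∧ d, f(b, d))

Derivation:
Focus inside:  (n ∧ b) ∧ n
Flatten:  n ∧ b ∧ n
Units out:  drop n (×2)
Order the arguments:  b
Rebuild:  f(b ∧ d, f(b, d))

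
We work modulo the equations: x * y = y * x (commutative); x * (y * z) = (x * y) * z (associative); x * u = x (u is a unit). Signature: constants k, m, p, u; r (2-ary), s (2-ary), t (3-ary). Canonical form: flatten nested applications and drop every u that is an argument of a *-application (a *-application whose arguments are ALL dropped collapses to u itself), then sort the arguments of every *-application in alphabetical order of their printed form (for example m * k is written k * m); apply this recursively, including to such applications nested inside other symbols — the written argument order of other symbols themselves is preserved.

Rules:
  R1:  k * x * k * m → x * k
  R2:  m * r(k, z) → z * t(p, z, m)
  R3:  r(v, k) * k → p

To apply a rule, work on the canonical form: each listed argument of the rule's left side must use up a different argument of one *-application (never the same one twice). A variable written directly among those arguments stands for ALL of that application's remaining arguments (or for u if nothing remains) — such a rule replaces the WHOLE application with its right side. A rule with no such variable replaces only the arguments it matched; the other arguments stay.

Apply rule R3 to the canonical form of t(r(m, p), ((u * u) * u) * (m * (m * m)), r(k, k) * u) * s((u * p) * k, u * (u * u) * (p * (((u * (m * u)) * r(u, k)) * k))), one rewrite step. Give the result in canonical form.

Answer: s(k * p, m * p * p) * t(r(m, p), m * m * m, r(k, k))

Derivation:
Canonical form:  s(k * p, k * m * p * r(u, k)) * t(r(m, p), m * m * m, r(k, k))
R3 matches:  uses k, r(u, k);  v := u
Giving:  s(k * p, m * p * p) * t(r(m, p), m * m * m, r(k, k))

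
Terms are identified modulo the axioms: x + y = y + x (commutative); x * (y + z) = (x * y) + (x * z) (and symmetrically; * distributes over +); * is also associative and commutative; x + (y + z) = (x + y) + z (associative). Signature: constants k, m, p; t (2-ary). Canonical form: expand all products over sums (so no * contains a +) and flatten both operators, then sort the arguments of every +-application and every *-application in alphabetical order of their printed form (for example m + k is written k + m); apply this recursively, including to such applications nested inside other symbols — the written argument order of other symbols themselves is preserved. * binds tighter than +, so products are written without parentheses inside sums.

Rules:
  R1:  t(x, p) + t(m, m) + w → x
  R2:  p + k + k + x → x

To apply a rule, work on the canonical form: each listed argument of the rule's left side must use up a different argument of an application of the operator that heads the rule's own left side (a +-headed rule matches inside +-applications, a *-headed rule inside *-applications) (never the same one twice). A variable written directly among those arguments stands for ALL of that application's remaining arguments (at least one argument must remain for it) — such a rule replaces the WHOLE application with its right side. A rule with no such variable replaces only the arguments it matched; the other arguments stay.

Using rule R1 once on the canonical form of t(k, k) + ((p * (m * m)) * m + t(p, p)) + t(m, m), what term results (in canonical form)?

Canonical form:  m * m * m * p + t(k, k) + t(m, m) + t(p, p)
Apply R1:  consuming t(m, m), t(p, p);  w := m * m * m * p + t(k, k), x := p
The variable takes the whole remainder — replace the entire application.
New term:  p

Answer: p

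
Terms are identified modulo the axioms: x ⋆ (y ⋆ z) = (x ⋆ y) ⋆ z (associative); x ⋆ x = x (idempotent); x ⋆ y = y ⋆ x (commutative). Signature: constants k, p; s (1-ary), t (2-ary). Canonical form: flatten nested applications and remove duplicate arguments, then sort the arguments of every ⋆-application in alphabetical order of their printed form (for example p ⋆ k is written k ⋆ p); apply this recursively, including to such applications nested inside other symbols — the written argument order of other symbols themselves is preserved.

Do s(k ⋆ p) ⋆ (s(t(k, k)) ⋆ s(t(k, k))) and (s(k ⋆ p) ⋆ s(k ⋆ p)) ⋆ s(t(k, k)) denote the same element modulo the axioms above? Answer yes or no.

Answer: yes — both canonical forms are s(k ⋆ p) ⋆ s(t(k, k))

Derivation:
Left:  s(k ⋆ p) ⋆ (s(t(k, k)) ⋆ s(t(k, k)))
  Flatten:  s(k ⋆ p) ⋆ s(t(k, k)) ⋆ s(t(k, k))
  Deduplicate:  drop duplicate s(t(k, k))
  Sort arguments:  s(k ⋆ p) ⋆ s(t(k, k))
Right:  (s(k ⋆ p) ⋆ s(k ⋆ p)) ⋆ s(t(k, k))
  Merge nested applications:  s(k ⋆ p) ⋆ s(k ⋆ p) ⋆ s(t(k, k))
  Deduplicate:  drop duplicate s(k ⋆ p)
  Sort arguments:  s(k ⋆ p) ⋆ s(t(k, k))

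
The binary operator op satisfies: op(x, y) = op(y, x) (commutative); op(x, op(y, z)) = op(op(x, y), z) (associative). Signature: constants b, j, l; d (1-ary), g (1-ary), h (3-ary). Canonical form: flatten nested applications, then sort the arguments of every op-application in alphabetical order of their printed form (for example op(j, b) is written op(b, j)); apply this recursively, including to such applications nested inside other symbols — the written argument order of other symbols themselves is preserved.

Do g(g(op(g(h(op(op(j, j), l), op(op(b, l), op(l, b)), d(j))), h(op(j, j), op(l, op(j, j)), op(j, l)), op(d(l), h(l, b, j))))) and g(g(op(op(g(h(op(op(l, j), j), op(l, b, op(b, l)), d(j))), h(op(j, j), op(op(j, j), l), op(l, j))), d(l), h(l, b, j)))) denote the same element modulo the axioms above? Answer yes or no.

Answer: yes — both canonical forms are g(g(op(d(l), g(h(op(j, j, l), op(b, b, l, l), d(j))), h(l, b, j), h(op(j, j), op(j, j, l), op(j, l)))))

Derivation:
Left:  g(g(op(g(h(op(op(j, j), l), op(op(b, l), op(l, b)), d(j))), h(op(j, j), op(l, op(j, j)), op(j, l)), op(d(l), h(l, b, j)))))
  Work inside:  op(g(h(op(op(j, j), l), op(op(b, l), op(l, b)), d(j))), h(op(j, j), op(l, op(j, j)), op(j, l)), op(d(l), h(l, b, j)))
  Un-nest:  op(g(h(op(op(j, j), l), op(op(b, l), op(l, b)), d(j))), h(op(j, j), op(l, op(j, j)), op(j, l)), d(l), h(l, b, j))
  Simplify inside:  g(h(op(op(j, j), l), op(op(b, l), op(l, b)), d(j)))  →  g(h(op(j, j, l), op(b, b, l, l), d(j)))
  Inside:  h(op(j, j), op(l, op(j, j)), op(j, l))  →  h(op(j, j), op(j, j, l), op(j, l))
  Sort:  op(d(l), g(h(op(j, j, l), op(b, b, l, l), d(j))), h(l, b, j), h(op(j, j), op(j, j, l), op(j, l)))
  Reassemble:  g(g(op(d(l), g(h(op(j, j, l), op(b, b, l, l), d(j))), h(l, b, j), h(op(j, j), op(j, j, l), op(j, l)))))
Right:  g(g(op(op(g(h(op(op(l, j), j), op(l, b, op(b, l)), d(j))), h(op(j, j), op(op(j, j), l), op(l, j))), d(l), h(l, b, j))))
  Descend into:  op(op(g(h(op(op(l, j), j), op(l, b, op(b, l)), d(j))), h(op(j, j), op(op(j, j), l), op(l, j))), d(l), h(l, b, j))
  Un-nest:  op(g(h(op(op(l, j), j), op(l, b, op(b, l)), d(j))), h(op(j, j), op(op(j, j), l), op(l, j)), d(l), h(l, b, j))
  Canonicalize subterm:  g(h(op(op(l, j), j), op(l, b, op(b, l)), d(j)))  →  g(h(op(j, j, l), op(b, b, l, l), d(j)))
  Canonicalize subterm:  h(op(j, j), op(op(j, j), l), op(l, j))  →  h(op(j, j), op(j, j, l), op(j, l))
  Sort arguments:  op(d(l), g(h(op(j, j, l), op(b, b, l, l), d(j))), h(l, b, j), h(op(j, j), op(j, j, l), op(j, l)))
  Reassemble:  g(g(op(d(l), g(h(op(j, j, l), op(b, b, l, l), d(j))), h(l, b, j), h(op(j, j), op(j, j, l), op(j, l)))))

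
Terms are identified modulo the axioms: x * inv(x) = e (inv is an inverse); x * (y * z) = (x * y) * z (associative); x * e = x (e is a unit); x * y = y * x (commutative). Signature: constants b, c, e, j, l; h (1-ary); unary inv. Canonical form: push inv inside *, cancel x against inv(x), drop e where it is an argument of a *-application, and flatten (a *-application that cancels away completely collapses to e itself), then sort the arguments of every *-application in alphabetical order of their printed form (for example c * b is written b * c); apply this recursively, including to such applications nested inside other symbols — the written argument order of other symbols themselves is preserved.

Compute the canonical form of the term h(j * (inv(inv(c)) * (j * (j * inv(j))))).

Answer: h(c * j * j)

Derivation:
Focus inside:  j * (inv(inv(c)) * (j * (j * inv(j))))
Push inv inside:  distribute inv over * and collapse double inv
Collect terms:  j * j * c
Sort:  c * j * j
Rebuild:  h(c * j * j)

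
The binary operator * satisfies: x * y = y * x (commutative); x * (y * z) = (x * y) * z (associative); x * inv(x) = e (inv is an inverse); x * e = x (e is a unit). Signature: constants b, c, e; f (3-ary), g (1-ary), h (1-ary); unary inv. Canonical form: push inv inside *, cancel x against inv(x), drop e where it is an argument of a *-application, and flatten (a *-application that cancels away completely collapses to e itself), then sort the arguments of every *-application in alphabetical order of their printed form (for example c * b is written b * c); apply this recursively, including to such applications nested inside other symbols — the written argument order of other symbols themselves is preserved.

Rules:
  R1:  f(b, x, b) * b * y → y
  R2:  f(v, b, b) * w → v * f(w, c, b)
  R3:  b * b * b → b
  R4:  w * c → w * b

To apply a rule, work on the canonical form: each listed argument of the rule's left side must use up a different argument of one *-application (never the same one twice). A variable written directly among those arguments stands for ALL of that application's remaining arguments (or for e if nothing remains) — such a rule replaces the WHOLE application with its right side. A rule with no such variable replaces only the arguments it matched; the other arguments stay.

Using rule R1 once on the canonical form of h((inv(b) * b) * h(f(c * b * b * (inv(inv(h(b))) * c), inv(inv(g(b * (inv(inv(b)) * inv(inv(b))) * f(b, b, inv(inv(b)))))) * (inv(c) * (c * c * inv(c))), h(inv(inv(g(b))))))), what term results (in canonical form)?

Answer: h(h(f(b * b * c * c * h(b), g(b * b), h(g(b)))))

Derivation:
Canonical form:  h(h(f(b * b * c * c * h(b), g(b * b * b * f(b, b, b)), h(g(b)))))
Apply R1:  consuming b, f(b, b, b);  x := b, y := b * b
The variable takes the whole remainder — replace the entire application.
Result:  h(h(f(b * b * c * c * h(b), g(b * b), h(g(b)))))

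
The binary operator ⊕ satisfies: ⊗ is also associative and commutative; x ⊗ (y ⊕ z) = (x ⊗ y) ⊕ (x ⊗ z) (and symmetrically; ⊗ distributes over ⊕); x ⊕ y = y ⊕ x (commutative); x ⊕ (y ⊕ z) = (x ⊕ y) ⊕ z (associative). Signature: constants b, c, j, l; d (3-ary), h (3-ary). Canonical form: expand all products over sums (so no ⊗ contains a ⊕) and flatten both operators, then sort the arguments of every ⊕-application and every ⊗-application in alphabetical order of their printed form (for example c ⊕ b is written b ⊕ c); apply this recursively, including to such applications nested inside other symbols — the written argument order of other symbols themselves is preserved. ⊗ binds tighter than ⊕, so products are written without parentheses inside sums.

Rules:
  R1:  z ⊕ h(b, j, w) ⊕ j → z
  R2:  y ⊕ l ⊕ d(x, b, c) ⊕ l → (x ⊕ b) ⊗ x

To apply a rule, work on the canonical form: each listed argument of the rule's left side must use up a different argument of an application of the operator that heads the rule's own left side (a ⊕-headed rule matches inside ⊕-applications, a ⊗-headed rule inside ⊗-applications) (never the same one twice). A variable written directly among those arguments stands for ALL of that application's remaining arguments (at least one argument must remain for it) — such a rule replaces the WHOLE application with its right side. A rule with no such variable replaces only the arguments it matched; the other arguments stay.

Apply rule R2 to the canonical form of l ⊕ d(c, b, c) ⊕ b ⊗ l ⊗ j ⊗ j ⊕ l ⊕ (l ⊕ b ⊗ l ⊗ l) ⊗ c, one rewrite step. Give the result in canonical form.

Answer: b ⊗ c ⊕ c ⊗ c

Derivation:
Canonical form:  b ⊗ c ⊗ l ⊗ l ⊕ b ⊗ j ⊗ j ⊗ l ⊕ c ⊗ l ⊕ d(c, b, c) ⊕ l ⊕ l
R2 matches:  uses d(c, b, c), l, l;  x := c, y := b ⊗ c ⊗ l ⊗ l ⊕ b ⊗ j ⊗ j ⊗ l ⊕ c ⊗ l
Every leftover argument binds to the variable; the entire application is replaced.
New term:  b ⊗ c ⊕ c ⊗ c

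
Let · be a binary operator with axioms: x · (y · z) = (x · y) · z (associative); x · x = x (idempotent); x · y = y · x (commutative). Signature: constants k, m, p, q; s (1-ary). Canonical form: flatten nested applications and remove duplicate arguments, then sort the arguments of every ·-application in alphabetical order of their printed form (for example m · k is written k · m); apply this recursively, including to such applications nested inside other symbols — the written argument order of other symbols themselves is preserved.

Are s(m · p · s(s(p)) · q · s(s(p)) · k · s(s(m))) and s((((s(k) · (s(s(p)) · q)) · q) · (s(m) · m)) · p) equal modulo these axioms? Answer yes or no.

Left:  s(m · p · s(s(p)) · q · s(s(p)) · k · s(s(m)))
  Focus inside:  m · p · s(s(p)) · q · s(s(p)) · k · s(s(m))
  Drop duplicates:  drop duplicate s(s(p))
  Sort:  k · m · p · q · s(s(m)) · s(s(p))
  Reassemble:  s(k · m · p · q · s(s(m)) · s(s(p)))
Right:  s((((s(k) · (s(s(p)) · q)) · q) · (s(m) · m)) · p)
  Focus inside:  (((s(k) · (s(s(p)) · q)) · q) · (s(m) · m)) · p
  Flatten:  s(k) · s(s(p)) · q · q · s(m) · m · p
  Idempotence:  drop duplicate q
  Sort arguments:  m · p · q · s(k) · s(m) · s(s(p))
  Put back:  s(m · p · q · s(k) · s(m) · s(s(p)))

Answer: no — s(k · m · p · q · s(s(m)) · s(s(p))) vs s(m · p · q · s(k) · s(m) · s(s(p)))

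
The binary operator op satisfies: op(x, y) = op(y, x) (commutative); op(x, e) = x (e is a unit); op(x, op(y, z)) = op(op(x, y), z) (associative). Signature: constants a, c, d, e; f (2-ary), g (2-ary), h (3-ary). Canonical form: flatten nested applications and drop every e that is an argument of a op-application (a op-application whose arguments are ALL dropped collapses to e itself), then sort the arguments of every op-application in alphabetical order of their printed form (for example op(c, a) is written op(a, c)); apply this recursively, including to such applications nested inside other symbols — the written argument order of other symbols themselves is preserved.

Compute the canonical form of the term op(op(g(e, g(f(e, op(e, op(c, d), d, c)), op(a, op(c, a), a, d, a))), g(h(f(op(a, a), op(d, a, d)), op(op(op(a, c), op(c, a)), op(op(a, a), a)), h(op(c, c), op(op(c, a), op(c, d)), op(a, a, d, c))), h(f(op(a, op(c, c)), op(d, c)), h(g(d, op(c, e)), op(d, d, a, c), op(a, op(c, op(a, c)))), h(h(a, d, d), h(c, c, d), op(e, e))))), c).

Merge nested applications:  op(g(e, g(f(e, op(e, op(c, d), d, c)), op(a, op(c, a), a, d, a))), g(h(f(op(a, a), op(d, a, d)), op(op(op(a, c), op(c, a)), op(op(a, a), a)), h(op(c, c), op(op(c, a), op(c, d)), op(a, a, d, c))), h(f(op(a, op(c, c)), op(d, c)), h(g(d, op(c, e)), op(d, d, a, c), op(a, op(c, op(a, c)))), h(h(a, d, d), h(c, c, d), op(e, e)))), c)
Canonicalize subterm:  g(e, g(f(e, op(e, op(c, d), d, c)), op(a, op(c, a), a, d, a)))  →  g(e, g(f(e, op(c, c, d, d)), op(a, a, a, a, c, d)))
Simplify inside:  g(h(f(op(a, a), op(d, a, d)), op(op(op(a, c), op(c, a)), op(op(a, a), a)), h(op(c, c), op(op(c, a), op(c, d)), op(a, a, d, c))), h(f(op(a, op(c, c)), op(d, c)), h(g(d, op(c, e)), op(d, d, a, c), op(a, op(c, op(a, c)))), h(h(a, d, d), h(c, c, d), op(e, e))))  →  g(h(f(op(a, a), op(a, d, d)), op(a, a, a, a, a, c, c), h(op(c, c), op(a, c, c, d), op(a, a, c, d))), h(f(op(a, c, c), op(c, d)), h(g(d, c), op(a, c, d, d), op(a, a, c, c)), h(h(a, d, d), h(c, c, d), e)))
Order the arguments:  op(c, g(e, g(f(e, op(c, c, d, d)), op(a, a, a, a, c, d))), g(h(f(op(a, a), op(a, d, d)), op(a, a, a, a, a, c, c), h(op(c, c), op(a, c, c, d), op(a, a, c, d))), h(f(op(a, c, c), op(c, d)), h(g(d, c), op(a, c, d, d), op(a, a, c, c)), h(h(a, d, d), h(c, c, d), e))))

Answer: op(c, g(e, g(f(e, op(c, c, d, d)), op(a, a, a, a, c, d))), g(h(f(op(a, a), op(a, d, d)), op(a, a, a, a, a, c, c), h(op(c, c), op(a, c, c, d), op(a, a, c, d))), h(f(op(a, c, c), op(c, d)), h(g(d, c), op(a, c, d, d), op(a, a, c, c)), h(h(a, d, d), h(c, c, d), e))))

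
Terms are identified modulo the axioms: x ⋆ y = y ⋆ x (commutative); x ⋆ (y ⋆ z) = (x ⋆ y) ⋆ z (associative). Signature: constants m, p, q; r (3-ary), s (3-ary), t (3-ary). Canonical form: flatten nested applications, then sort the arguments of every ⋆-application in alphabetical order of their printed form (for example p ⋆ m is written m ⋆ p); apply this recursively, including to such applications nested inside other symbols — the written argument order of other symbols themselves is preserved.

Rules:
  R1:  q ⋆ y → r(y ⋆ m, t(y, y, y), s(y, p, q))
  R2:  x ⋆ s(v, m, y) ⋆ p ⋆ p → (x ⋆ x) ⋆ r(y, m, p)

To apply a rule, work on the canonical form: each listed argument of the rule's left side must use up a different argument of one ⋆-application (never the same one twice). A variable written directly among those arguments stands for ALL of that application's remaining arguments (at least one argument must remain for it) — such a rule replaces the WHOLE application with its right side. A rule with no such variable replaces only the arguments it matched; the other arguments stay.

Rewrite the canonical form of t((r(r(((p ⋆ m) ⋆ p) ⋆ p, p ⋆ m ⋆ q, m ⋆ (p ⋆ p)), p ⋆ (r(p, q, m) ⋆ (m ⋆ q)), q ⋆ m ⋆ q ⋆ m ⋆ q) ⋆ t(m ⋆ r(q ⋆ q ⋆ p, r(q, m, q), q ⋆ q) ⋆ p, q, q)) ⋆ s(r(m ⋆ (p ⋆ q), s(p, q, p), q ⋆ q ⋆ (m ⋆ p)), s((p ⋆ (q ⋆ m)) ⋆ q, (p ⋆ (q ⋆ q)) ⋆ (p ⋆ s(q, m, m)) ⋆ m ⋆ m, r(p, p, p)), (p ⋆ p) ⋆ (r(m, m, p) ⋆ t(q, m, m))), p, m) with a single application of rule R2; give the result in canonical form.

Answer: t(r(r(m ⋆ p ⋆ p ⋆ p, m ⋆ p ⋆ q, m ⋆ p ⋆ p), m ⋆ p ⋆ q ⋆ r(p, q, m), m ⋆ m ⋆ q ⋆ q ⋆ q) ⋆ s(r(m ⋆ p ⋆ q, s(p, q, p), m ⋆ p ⋆ q ⋆ q), s(m ⋆ p ⋆ q ⋆ q, m ⋆ m ⋆ m ⋆ m ⋆ q ⋆ q ⋆ q ⋆ q ⋆ r(m, m, p), r(p, p, p)), p ⋆ p ⋆ r(m, m, p) ⋆ t(q, m, m)) ⋆ t(m ⋆ p ⋆ r(p ⋆ q ⋆ q, r(q, m, q), q ⋆ q), q, q), p, m)

Derivation:
Canonical form:  t(r(r(m ⋆ p ⋆ p ⋆ p, m ⋆ p ⋆ q, m ⋆ p ⋆ p), m ⋆ p ⋆ q ⋆ r(p, q, m), m ⋆ m ⋆ q ⋆ q ⋆ q) ⋆ s(r(m ⋆ p ⋆ q, s(p, q, p), m ⋆ p ⋆ q ⋆ q), s(m ⋆ p ⋆ q ⋆ q, m ⋆ m ⋆ p ⋆ p ⋆ q ⋆ q ⋆ s(q, m, m), r(p, p, p)), p ⋆ p ⋆ r(m, m, p) ⋆ t(q, m, m)) ⋆ t(m ⋆ p ⋆ r(p ⋆ q ⋆ q, r(q, m, q), q ⋆ q), q, q), p, m)
R2 matches:  uses p, p, s(q, m, m);  v := q, x := m ⋆ m ⋆ q ⋆ q, y := m
The extension variable absorbs all remaining arguments, so the whole application is rewritten.
New term:  t(r(r(m ⋆ p ⋆ p ⋆ p, m ⋆ p ⋆ q, m ⋆ p ⋆ p), m ⋆ p ⋆ q ⋆ r(p, q, m), m ⋆ m ⋆ q ⋆ q ⋆ q) ⋆ s(r(m ⋆ p ⋆ q, s(p, q, p), m ⋆ p ⋆ q ⋆ q), s(m ⋆ p ⋆ q ⋆ q, m ⋆ m ⋆ m ⋆ m ⋆ q ⋆ q ⋆ q ⋆ q ⋆ r(m, m, p), r(p, p, p)), p ⋆ p ⋆ r(m, m, p) ⋆ t(q, m, m)) ⋆ t(m ⋆ p ⋆ r(p ⋆ q ⋆ q, r(q, m, q), q ⋆ q), q, q), p, m)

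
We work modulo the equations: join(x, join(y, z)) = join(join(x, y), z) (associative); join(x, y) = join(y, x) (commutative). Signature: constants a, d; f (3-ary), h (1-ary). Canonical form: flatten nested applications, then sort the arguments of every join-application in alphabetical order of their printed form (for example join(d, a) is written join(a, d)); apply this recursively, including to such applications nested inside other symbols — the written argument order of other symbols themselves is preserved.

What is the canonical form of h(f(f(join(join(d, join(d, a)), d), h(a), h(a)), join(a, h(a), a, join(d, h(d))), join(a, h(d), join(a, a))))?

Focus inside:  join(a, h(a), a, join(d, h(d)))
Merge nested applications:  join(a, h(a), a, d, h(d))
Order the arguments:  join(a, a, d, h(a), h(d))
Put back:  h(f(f(join(a, d, d, d), h(a), h(a)), join(a, a, d, h(a), h(d)), join(a, a, a, h(d))))

Answer: h(f(f(join(a, d, d, d), h(a), h(a)), join(a, a, d, h(a), h(d)), join(a, a, a, h(d))))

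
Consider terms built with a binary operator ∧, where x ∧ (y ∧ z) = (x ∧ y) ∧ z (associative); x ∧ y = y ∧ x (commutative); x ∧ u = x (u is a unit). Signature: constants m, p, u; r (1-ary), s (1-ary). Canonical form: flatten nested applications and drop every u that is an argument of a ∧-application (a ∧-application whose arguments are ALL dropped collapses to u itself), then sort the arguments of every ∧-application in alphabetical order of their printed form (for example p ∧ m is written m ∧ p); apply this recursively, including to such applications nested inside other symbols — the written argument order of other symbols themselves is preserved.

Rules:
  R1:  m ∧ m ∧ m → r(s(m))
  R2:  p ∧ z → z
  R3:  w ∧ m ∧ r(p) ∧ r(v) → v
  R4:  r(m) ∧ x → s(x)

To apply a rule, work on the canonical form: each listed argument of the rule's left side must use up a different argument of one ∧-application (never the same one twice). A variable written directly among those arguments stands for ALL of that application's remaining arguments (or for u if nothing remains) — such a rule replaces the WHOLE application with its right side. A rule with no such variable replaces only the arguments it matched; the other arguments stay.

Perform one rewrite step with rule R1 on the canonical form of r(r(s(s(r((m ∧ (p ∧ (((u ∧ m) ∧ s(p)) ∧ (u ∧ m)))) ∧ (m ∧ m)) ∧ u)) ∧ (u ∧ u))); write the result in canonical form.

Answer: r(r(s(s(r(m ∧ m ∧ p ∧ r(s(m)) ∧ s(p))))))

Derivation:
Canonical form:  r(r(s(s(r(m ∧ m ∧ m ∧ m ∧ m ∧ p ∧ s(p))))))
R1 matches:  uses m, m, m
New term:  r(r(s(s(r(m ∧ m ∧ p ∧ r(s(m)) ∧ s(p))))))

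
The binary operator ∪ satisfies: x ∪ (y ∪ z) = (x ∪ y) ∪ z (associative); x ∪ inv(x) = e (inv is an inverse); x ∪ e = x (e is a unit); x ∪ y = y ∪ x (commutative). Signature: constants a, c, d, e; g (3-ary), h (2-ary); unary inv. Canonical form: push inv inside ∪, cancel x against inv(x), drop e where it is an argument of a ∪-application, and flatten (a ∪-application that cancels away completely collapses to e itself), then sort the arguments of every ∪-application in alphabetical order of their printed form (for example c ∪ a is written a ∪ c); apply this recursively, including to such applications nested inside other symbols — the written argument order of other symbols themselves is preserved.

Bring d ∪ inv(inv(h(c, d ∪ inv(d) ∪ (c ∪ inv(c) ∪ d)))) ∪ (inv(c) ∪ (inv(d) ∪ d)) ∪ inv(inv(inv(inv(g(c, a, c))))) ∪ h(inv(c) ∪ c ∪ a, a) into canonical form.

Answer: d ∪ g(c, a, c) ∪ h(a, a) ∪ h(c, d) ∪ inv(c)

Derivation:
Push inv inside:  distribute inv over ∪ and collapse double inv
Collect:  d ∪ h(c, d) ∪ inv(c) ∪ g(c, a, c) ∪ h(a, a)
Sort:  d ∪ g(c, a, c) ∪ h(a, a) ∪ h(c, d) ∪ inv(c)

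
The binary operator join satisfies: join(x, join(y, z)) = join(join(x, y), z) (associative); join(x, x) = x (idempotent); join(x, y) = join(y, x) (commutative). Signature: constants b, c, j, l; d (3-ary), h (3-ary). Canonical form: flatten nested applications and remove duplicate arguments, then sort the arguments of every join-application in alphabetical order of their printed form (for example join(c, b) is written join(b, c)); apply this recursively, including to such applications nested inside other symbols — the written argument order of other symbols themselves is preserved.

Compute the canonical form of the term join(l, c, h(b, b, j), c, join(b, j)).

Answer: join(b, c, h(b, b, j), j, l)

Derivation:
Flatten:  join(l, c, h(b, b, j), c, b, j)
Deduplicate:  drop duplicate c
Sort arguments:  join(b, c, h(b, b, j), j, l)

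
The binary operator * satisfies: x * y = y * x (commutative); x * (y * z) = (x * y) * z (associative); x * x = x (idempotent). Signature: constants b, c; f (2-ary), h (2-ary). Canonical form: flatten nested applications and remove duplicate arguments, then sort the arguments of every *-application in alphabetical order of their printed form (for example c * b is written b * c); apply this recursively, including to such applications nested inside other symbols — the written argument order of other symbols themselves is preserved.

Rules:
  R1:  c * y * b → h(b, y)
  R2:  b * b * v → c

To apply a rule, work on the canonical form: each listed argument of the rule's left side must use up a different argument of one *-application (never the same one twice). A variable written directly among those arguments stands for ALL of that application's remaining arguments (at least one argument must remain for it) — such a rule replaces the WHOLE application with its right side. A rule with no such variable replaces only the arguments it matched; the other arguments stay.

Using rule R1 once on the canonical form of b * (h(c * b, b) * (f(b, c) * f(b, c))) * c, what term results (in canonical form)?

Answer: h(b, f(b, c) * h(b * c, b))

Derivation:
Canonical form:  b * c * f(b, c) * h(b * c, b)
R1 matches:  uses b, c;  y := f(b, c) * h(b * c, b)
Every leftover argument binds to the variable; the entire application is replaced.
Giving:  h(b, f(b, c) * h(b * c, b))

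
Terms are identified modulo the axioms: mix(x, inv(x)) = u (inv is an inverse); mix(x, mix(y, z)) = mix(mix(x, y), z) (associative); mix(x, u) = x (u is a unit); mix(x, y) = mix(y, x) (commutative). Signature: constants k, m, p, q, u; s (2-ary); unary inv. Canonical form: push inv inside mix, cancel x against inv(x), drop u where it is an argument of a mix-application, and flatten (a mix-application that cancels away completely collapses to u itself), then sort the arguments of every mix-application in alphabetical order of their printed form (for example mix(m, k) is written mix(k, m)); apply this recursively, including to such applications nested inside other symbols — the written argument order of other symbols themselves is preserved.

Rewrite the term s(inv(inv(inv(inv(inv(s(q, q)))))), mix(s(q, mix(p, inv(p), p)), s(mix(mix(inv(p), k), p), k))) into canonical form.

Answer: s(inv(s(q, q)), mix(s(k, k), s(q, p)))

Derivation:
Work inside:  mix(s(q, mix(p, inv(p), p)), s(mix(mix(inv(p), k), p), k))
Collect:  mix(s(q, p), s(k, k))
Order the arguments:  mix(s(k, k), s(q, p))
Reassemble:  s(inv(s(q, q)), mix(s(k, k), s(q, p)))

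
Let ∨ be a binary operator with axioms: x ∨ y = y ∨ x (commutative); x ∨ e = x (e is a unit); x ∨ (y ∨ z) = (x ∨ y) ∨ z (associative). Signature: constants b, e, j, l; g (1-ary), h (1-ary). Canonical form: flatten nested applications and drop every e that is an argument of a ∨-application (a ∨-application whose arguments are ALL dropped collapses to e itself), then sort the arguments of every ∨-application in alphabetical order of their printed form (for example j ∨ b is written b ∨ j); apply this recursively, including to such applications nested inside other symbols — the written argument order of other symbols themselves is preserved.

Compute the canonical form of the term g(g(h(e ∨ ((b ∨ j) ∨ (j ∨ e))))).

Descend into:  e ∨ ((b ∨ j) ∨ (j ∨ e))
Flatten:  e ∨ b ∨ j ∨ j ∨ e
Unit:  drop e (×2)
Order the arguments:  b ∨ j ∨ j
Rebuild:  g(g(h(b ∨ j ∨ j)))

Answer: g(g(h(b ∨ j ∨ j)))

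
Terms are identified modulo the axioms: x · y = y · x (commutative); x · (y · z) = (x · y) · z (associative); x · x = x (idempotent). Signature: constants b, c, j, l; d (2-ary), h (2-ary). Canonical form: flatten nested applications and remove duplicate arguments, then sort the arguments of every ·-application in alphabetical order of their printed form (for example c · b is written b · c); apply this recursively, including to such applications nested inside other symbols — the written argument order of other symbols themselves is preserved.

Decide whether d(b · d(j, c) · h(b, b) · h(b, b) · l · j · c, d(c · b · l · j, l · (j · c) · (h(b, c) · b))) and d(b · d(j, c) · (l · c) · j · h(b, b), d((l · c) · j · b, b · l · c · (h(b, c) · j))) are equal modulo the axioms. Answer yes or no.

Answer: yes — both canonical forms are d(b · c · d(j, c) · h(b, b) · j · l, d(b · c · j · l, b · c · h(b, c) · j · l))

Derivation:
Left:  d(b · d(j, c) · h(b, b) · h(b, b) · l · j · c, d(c · b · l · j, l · (j · c) · (h(b, c) · b)))
  Focus inside:  b · d(j, c) · h(b, b) · h(b, b) · l · j · c
  Idempotence:  drop duplicate h(b, b)
  Sort arguments:  b · c · d(j, c) · h(b, b) · j · l
  Rebuild:  d(b · c · d(j, c) · h(b, b) · j · l, d(b · c · j · l, b · c · h(b, c) · j · l))
Right:  d(b · d(j, c) · (l · c) · j · h(b, b), d((l · c) · j · b, b · l · c · (h(b, c) · j)))
  Focus inside:  b · d(j, c) · (l · c) · j · h(b, b)
  Merge nested applications:  b · d(j, c) · l · c · j · h(b, b)
  Sort arguments:  b · c · d(j, c) · h(b, b) · j · l
  Reassemble:  d(b · c · d(j, c) · h(b, b) · j · l, d(b · c · j · l, b · c · h(b, c) · j · l))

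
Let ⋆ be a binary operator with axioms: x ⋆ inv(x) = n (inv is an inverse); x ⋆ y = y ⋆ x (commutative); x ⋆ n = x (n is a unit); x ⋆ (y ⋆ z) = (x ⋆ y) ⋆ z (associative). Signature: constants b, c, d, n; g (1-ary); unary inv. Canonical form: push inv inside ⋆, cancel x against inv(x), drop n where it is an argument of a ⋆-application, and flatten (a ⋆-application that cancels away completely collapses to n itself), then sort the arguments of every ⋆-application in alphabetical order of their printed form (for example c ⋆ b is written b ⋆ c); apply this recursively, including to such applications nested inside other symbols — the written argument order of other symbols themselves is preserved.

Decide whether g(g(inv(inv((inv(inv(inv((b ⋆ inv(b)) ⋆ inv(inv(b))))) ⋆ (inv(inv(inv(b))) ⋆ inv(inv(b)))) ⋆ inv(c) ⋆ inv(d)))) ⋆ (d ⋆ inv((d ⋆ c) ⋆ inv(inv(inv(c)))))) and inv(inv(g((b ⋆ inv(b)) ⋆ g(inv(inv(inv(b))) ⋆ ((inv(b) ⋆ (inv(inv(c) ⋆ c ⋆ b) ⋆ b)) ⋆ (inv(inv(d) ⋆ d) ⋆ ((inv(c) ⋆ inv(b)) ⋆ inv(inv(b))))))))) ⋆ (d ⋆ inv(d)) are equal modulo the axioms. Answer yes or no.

Answer: no — g(g(inv(b) ⋆ inv(c) ⋆ inv(d))) vs g(g(inv(b) ⋆ inv(b) ⋆ inv(c)))

Derivation:
Left:  g(g(inv(inv((inv(inv(inv((b ⋆ inv(b)) ⋆ inv(inv(b))))) ⋆ (inv(inv(inv(b))) ⋆ inv(inv(b)))) ⋆ inv(c) ⋆ inv(d)))) ⋆ (d ⋆ inv((d ⋆ c) ⋆ inv(inv(inv(c))))))
  Descend into:  g(inv(inv((inv(inv(inv((b ⋆ inv(b)) ⋆ inv(inv(b))))) ⋆ (inv(inv(inv(b))) ⋆ inv(inv(b)))) ⋆ inv(c) ⋆ inv(d)))) ⋆ (d ⋆ inv((d ⋆ c) ⋆ inv(inv(inv(c)))))
  Push inv inside:  distribute inv over ⋆ and collapse double inv
  Cancel:  d cancels; c cancels
  Combine occurrences:  g(inv(b) ⋆ inv(c) ⋆ inv(d))
  Rebuild:  g(g(inv(b) ⋆ inv(c) ⋆ inv(d)))
Right:  inv(inv(g((b ⋆ inv(b)) ⋆ g(inv(inv(inv(b))) ⋆ ((inv(b) ⋆ (inv(inv(c) ⋆ c ⋆ b) ⋆ b)) ⋆ (inv(inv(d) ⋆ d) ⋆ ((inv(c) ⋆ inv(b)) ⋆ inv(inv(b))))))))) ⋆ (d ⋆ inv(d))
  Push inv inside:  distribute inv over ⋆ and collapse double inv
  Inverses cancel:  d cancels
  Collect terms:  g(g(inv(b) ⋆ inv(b) ⋆ inv(c)))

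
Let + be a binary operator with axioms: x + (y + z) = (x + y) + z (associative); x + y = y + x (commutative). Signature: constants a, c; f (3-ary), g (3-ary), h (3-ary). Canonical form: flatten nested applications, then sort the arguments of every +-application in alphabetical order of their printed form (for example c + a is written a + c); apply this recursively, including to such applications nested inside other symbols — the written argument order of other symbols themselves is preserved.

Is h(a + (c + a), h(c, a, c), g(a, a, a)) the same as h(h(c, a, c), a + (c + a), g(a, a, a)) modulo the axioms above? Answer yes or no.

Answer: no — h(a + a + c, h(c, a, c), g(a, a, a)) vs h(h(c, a, c), a + a + c, g(a, a, a))

Derivation:
Left:  h(a + (c + a), h(c, a, c), g(a, a, a))
  Descend into:  a + (c + a)
  Flatten:  a + c + a
  Sort arguments:  a + a + c
  Rebuild:  h(a + a + c, h(c, a, c), g(a, a, a))
Right:  h(h(c, a, c), a + (c + a), g(a, a, a))
  Work inside:  a + (c + a)
  Un-nest:  a + c + a
  Order the arguments:  a + a + c
  Put back:  h(h(c, a, c), a + a + c, g(a, a, a))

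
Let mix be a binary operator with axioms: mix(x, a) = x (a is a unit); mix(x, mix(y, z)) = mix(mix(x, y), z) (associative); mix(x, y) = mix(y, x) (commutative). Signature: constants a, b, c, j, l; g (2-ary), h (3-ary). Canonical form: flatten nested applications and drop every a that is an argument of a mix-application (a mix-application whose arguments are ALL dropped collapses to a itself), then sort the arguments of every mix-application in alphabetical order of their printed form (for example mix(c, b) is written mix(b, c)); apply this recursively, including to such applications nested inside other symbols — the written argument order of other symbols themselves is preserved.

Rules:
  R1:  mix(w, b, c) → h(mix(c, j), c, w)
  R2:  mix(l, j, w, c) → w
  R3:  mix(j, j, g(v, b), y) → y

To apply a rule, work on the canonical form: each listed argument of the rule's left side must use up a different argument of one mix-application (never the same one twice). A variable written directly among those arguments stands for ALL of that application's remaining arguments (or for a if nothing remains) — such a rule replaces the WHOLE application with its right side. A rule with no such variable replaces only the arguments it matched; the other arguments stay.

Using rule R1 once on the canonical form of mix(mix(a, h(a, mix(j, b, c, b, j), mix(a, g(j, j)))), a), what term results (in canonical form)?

Answer: h(a, h(mix(c, j), c, mix(b, j, j)), g(j, j))

Derivation:
Canonical form:  h(a, mix(b, b, c, j, j), g(j, j))
Apply R1:  consuming b, c;  w := mix(b, j, j)
The extension variable absorbs all remaining arguments, so the whole application is rewritten.
Giving:  h(a, h(mix(c, j), c, mix(b, j, j)), g(j, j))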